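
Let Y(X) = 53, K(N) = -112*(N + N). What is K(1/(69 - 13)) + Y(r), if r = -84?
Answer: 49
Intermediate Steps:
K(N) = -224*N
K(1/(69 - 13)) + Y(r) = -224/(69 - 13) + 53 = -224/56 + 53 = -224*1/56 + 53 = -4 + 53 = 49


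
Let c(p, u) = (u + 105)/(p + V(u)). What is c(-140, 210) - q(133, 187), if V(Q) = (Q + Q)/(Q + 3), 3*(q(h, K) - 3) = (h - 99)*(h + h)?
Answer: -2536757/840 ≈ -3019.9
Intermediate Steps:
q(h, K) = 3 + 2*h*(-99 + h)/3 (q(h, K) = 3 + ((h - 99)*(h + h))/3 = 3 + ((-99 + h)*(2*h))/3 = 3 + (2*h*(-99 + h))/3 = 3 + 2*h*(-99 + h)/3)
V(Q) = 2*Q/(3 + Q) (V(Q) = (2*Q)/(3 + Q) = 2*Q/(3 + Q))
c(p, u) = (105 + u)/(p + 2*u/(3 + u)) (c(p, u) = (u + 105)/(p + 2*u/(3 + u)) = (105 + u)/(p + 2*u/(3 + u)))
c(-140, 210) - q(133, 187) = (3 + 210)*(105 + 210)/(2*210 - 140*(3 + 210)) - (3 - 66*133 + (2/3)*133**2) = 213*315/(420 - 140*213) - (3 - 8778 + (2/3)*17689) = 213*315/(420 - 29820) - (3 - 8778 + 35378/3) = 213*315/(-29400) - 1*9053/3 = -1/29400*213*315 - 9053/3 = -639/280 - 9053/3 = -2536757/840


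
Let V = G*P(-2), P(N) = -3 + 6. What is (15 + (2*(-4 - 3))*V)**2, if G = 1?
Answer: 729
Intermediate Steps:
P(N) = 3
V = 3 (V = 1*3 = 3)
(15 + (2*(-4 - 3))*V)**2 = (15 + (2*(-4 - 3))*3)**2 = (15 + (2*(-7))*3)**2 = (15 - 14*3)**2 = (15 - 42)**2 = (-27)**2 = 729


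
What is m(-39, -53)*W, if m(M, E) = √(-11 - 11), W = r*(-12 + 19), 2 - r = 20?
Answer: -126*I*√22 ≈ -590.99*I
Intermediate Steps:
r = -18 (r = 2 - 1*20 = 2 - 20 = -18)
W = -126 (W = -18*(-12 + 19) = -18*7 = -126)
m(M, E) = I*√22 (m(M, E) = √(-22) = I*√22)
m(-39, -53)*W = (I*√22)*(-126) = -126*I*√22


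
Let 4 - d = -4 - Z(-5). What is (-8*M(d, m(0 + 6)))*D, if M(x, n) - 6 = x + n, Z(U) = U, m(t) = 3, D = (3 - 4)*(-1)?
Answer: -96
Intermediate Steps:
D = 1 (D = -1*(-1) = 1)
d = 3 (d = 4 - (-4 - 1*(-5)) = 4 - (-4 + 5) = 4 - 1*1 = 4 - 1 = 3)
M(x, n) = 6 + n + x (M(x, n) = 6 + (x + n) = 6 + (n + x) = 6 + n + x)
(-8*M(d, m(0 + 6)))*D = -8*(6 + 3 + 3)*1 = -8*12*1 = -96*1 = -96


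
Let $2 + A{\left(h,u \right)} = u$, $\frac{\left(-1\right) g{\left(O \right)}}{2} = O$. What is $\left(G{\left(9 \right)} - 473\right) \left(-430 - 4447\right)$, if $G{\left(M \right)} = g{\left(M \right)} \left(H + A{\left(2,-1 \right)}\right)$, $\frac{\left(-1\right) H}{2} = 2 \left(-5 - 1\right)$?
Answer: $4150327$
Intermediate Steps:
$g{\left(O \right)} = - 2 O$
$A{\left(h,u \right)} = -2 + u$
$H = 24$ ($H = - 2 \cdot 2 \left(-5 - 1\right) = - 2 \cdot 2 \left(-6\right) = \left(-2\right) \left(-12\right) = 24$)
$G{\left(M \right)} = - 42 M$ ($G{\left(M \right)} = - 2 M \left(24 - 3\right) = - 2 M 21 = - 42 M$)
$\left(G{\left(9 \right)} - 473\right) \left(-430 - 4447\right) = \left(\left(-42\right) 9 - 473\right) \left(-430 - 4447\right) = \left(-378 - 473\right) \left(-4877\right) = \left(-851\right) \left(-4877\right) = 4150327$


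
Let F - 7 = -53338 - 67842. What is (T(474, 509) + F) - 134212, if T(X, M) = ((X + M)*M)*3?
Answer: 1245656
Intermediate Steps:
F = -121173 (F = 7 + (-53338 - 67842) = 7 - 121180 = -121173)
T(X, M) = 3*M*(M + X) (T(X, M) = ((M + X)*M)*3 = (M*(M + X))*3 = 3*M*(M + X))
(T(474, 509) + F) - 134212 = (3*509*(509 + 474) - 121173) - 134212 = (3*509*983 - 121173) - 134212 = (1501041 - 121173) - 134212 = 1379868 - 134212 = 1245656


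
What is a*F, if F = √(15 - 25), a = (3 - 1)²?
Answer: 4*I*√10 ≈ 12.649*I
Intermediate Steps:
a = 4 (a = 2² = 4)
F = I*√10 (F = √(-10) = I*√10 ≈ 3.1623*I)
a*F = 4*(I*√10) = 4*I*√10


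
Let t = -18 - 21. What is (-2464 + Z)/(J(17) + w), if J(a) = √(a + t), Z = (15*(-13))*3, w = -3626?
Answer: 5527837/6573949 + 3049*I*√22/13147898 ≈ 0.84087 + 0.0010877*I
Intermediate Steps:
Z = -585 (Z = -195*3 = -585)
t = -39
J(a) = √(-39 + a) (J(a) = √(a - 39) = √(-39 + a))
(-2464 + Z)/(J(17) + w) = (-2464 - 585)/(√(-39 + 17) - 3626) = -3049/(√(-22) - 3626) = -3049/(I*√22 - 3626) = -3049/(-3626 + I*√22)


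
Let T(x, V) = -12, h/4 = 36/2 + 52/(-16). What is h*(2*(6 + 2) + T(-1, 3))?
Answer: 236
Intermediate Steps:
h = 59 (h = 4*(36/2 + 52/(-16)) = 4*(36*(1/2) + 52*(-1/16)) = 4*(18 - 13/4) = 4*(59/4) = 59)
h*(2*(6 + 2) + T(-1, 3)) = 59*(2*(6 + 2) - 12) = 59*(2*8 - 12) = 59*(16 - 12) = 59*4 = 236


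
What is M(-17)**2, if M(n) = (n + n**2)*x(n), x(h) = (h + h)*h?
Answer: 24716870656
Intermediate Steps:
x(h) = 2*h**2 (x(h) = (2*h)*h = 2*h**2)
M(n) = 2*n**2*(n + n**2) (M(n) = (n + n**2)*(2*n**2) = 2*n**2*(n + n**2))
M(-17)**2 = (2*(-17)**3*(1 - 17))**2 = (2*(-4913)*(-16))**2 = 157216**2 = 24716870656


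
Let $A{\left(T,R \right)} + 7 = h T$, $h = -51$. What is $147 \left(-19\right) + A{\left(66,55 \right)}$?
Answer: $-6166$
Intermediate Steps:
$A{\left(T,R \right)} = -7 - 51 T$
$147 \left(-19\right) + A{\left(66,55 \right)} = 147 \left(-19\right) - 3373 = -2793 - 3373 = -6166$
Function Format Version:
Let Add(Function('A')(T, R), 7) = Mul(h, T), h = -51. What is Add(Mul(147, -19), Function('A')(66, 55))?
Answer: -6166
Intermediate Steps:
Function('A')(T, R) = Add(-7, Mul(-51, T))
Add(Mul(147, -19), Function('A')(66, 55)) = Add(Mul(147, -19), Add(-7, Mul(-51, 66))) = Add(-2793, Add(-7, -3366)) = Add(-2793, -3373) = -6166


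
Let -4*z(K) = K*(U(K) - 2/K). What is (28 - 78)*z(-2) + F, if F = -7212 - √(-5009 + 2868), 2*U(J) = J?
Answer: -7212 - I*√2141 ≈ -7212.0 - 46.271*I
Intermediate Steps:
U(J) = J/2
F = -7212 - I*√2141 (F = -7212 - √(-2141) = -7212 - I*√2141 ≈ -7212.0 - 46.271*I)
z(K) = -K*(K/2 - 2/K)/4
(28 - 78)*z(-2) + F = (28 - 78)*(½ - ⅛*(-2)²) + (-7212 - I*√2141) = -50*(½ - ⅛*4) + (-7212 - I*√2141) = -50*(½ - ½) + (-7212 - I*√2141) = -50*0 + (-7212 - I*√2141) = 0 + (-7212 - I*√2141) = -7212 - I*√2141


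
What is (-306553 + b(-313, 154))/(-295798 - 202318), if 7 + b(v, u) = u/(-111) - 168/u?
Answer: 187156393/304099818 ≈ 0.61544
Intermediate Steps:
b(v, u) = -7 - 168/u - u/111 (b(v, u) = -7 + (u/(-111) - 168/u) = -7 + (u*(-1/111) - 168/u) = -7 + (-u/111 - 168/u) = -7 + (-168/u - u/111) = -7 - 168/u - u/111)
(-306553 + b(-313, 154))/(-295798 - 202318) = (-306553 + (-7 - 168/154 - 1/111*154))/(-295798 - 202318) = (-306553 + (-7 - 168*1/154 - 154/111))/(-498116) = (-306553 + (-7 - 12/11 - 154/111))*(-1/498116) = (-306553 - 11573/1221)*(-1/498116) = -374312786/1221*(-1/498116) = 187156393/304099818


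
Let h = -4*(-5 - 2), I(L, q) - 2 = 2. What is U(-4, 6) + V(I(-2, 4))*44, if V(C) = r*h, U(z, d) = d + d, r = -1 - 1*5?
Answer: -7380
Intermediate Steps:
r = -6 (r = -1 - 5 = -6)
I(L, q) = 4 (I(L, q) = 2 + 2 = 4)
h = 28 (h = -4*(-7) = 28)
U(z, d) = 2*d
V(C) = -168 (V(C) = -6*28 = -168)
U(-4, 6) + V(I(-2, 4))*44 = 2*6 - 168*44 = 12 - 7392 = -7380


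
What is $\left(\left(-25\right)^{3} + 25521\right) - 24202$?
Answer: $-14306$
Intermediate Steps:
$\left(\left(-25\right)^{3} + 25521\right) - 24202 = \left(-15625 + 25521\right) - 24202 = 9896 - 24202 = -14306$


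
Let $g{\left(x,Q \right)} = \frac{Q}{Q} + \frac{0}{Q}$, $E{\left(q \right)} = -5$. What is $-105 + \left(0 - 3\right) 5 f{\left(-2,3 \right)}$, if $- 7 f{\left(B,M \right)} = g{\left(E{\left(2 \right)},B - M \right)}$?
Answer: $- \frac{720}{7} \approx -102.86$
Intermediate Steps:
$g{\left(x,Q \right)} = 1$ ($g{\left(x,Q \right)} = 1 + 0 = 1$)
$f{\left(B,M \right)} = - \frac{1}{7}$ ($f{\left(B,M \right)} = \left(- \frac{1}{7}\right) 1 = - \frac{1}{7}$)
$-105 + \left(0 - 3\right) 5 f{\left(-2,3 \right)} = -105 + \left(0 - 3\right) 5 \left(- \frac{1}{7}\right) = -105 + \left(-3\right) 5 \left(- \frac{1}{7}\right) = -105 - - \frac{15}{7} = -105 + \frac{15}{7} = - \frac{720}{7}$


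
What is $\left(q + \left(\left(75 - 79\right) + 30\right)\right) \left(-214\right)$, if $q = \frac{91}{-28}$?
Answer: $- \frac{9737}{2} \approx -4868.5$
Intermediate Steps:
$q = - \frac{13}{4}$ ($q = 91 \left(- \frac{1}{28}\right) = - \frac{13}{4} \approx -3.25$)
$\left(q + \left(\left(75 - 79\right) + 30\right)\right) \left(-214\right) = \left(- \frac{13}{4} + \left(\left(75 - 79\right) + 30\right)\right) \left(-214\right) = \left(- \frac{13}{4} + \left(-4 + 30\right)\right) \left(-214\right) = \left(- \frac{13}{4} + 26\right) \left(-214\right) = \frac{91}{4} \left(-214\right) = - \frac{9737}{2}$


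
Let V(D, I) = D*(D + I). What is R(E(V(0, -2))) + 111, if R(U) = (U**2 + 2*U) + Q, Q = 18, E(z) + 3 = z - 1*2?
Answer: 144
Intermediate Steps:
E(z) = -5 + z (E(z) = -3 + (z - 1*2) = -3 + (z - 2) = -3 + (-2 + z) = -5 + z)
R(U) = 18 + U**2 + 2*U (R(U) = (U**2 + 2*U) + 18 = 18 + U**2 + 2*U)
R(E(V(0, -2))) + 111 = (18 + (-5 + 0*(0 - 2))**2 + 2*(-5 + 0*(0 - 2))) + 111 = (18 + (-5 + 0*(-2))**2 + 2*(-5 + 0*(-2))) + 111 = (18 + (-5 + 0)**2 + 2*(-5 + 0)) + 111 = (18 + (-5)**2 + 2*(-5)) + 111 = (18 + 25 - 10) + 111 = 33 + 111 = 144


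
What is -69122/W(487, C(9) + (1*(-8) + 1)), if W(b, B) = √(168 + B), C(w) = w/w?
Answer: -34561*√2/9 ≈ -5430.7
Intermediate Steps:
C(w) = 1
-69122/W(487, C(9) + (1*(-8) + 1)) = -69122/√(168 + (1 + (1*(-8) + 1))) = -69122/√(168 + (1 + (-8 + 1))) = -69122/√(168 + (1 - 7)) = -69122/√(168 - 6) = -69122*√2/18 = -34561*√2/9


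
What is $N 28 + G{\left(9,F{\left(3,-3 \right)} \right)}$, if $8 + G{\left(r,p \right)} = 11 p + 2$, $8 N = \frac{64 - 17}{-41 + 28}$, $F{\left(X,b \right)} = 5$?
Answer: $\frac{945}{26} \approx 36.346$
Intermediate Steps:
$N = - \frac{47}{104}$ ($N = \frac{\left(64 - 17\right) \frac{1}{-41 + 28}}{8} = \frac{47 \frac{1}{-13}}{8} = \frac{47 \left(- \frac{1}{13}\right)}{8} = \frac{1}{8} \left(- \frac{47}{13}\right) = - \frac{47}{104} \approx -0.45192$)
$G{\left(r,p \right)} = -6 + 11 p$ ($G{\left(r,p \right)} = -8 + \left(11 p + 2\right) = -8 + \left(2 + 11 p\right) = -6 + 11 p$)
$N 28 + G{\left(9,F{\left(3,-3 \right)} \right)} = \left(- \frac{47}{104}\right) 28 + \left(-6 + 11 \cdot 5\right) = - \frac{329}{26} + \left(-6 + 55\right) = - \frac{329}{26} + 49 = \frac{945}{26}$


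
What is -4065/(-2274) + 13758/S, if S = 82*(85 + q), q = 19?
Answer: 5496001/1616056 ≈ 3.4009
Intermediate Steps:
S = 8528 (S = 82*(85 + 19) = 82*104 = 8528)
-4065/(-2274) + 13758/S = -4065/(-2274) + 13758/8528 = -4065*(-1/2274) + 13758*(1/8528) = 1355/758 + 6879/4264 = 5496001/1616056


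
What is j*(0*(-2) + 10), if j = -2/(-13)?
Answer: 20/13 ≈ 1.5385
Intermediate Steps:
j = 2/13 (j = -2*(-1/13) = 2/13 ≈ 0.15385)
j*(0*(-2) + 10) = 2*(0*(-2) + 10)/13 = 2*(0 + 10)/13 = (2/13)*10 = 20/13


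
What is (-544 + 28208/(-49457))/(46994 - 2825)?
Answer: -26932816/2184466233 ≈ -0.012329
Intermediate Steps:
(-544 + 28208/(-49457))/(46994 - 2825) = (-544 + 28208*(-1/49457))/44169 = (-544 - 28208/49457)*(1/44169) = -26932816/49457*1/44169 = -26932816/2184466233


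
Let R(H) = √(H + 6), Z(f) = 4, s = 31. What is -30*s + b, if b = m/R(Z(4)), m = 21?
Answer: -930 + 21*√10/10 ≈ -923.36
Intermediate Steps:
R(H) = √(6 + H)
b = 21*√10/10 (b = 21/(√(6 + 4)) = 21/(√10) = 21*(√10/10) = 21*√10/10 ≈ 6.6408)
-30*s + b = -30*31 + 21*√10/10 = -930 + 21*√10/10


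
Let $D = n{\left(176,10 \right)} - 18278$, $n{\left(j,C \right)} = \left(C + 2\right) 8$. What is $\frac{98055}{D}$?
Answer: $- \frac{98055}{18182} \approx -5.393$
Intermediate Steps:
$n{\left(j,C \right)} = 16 + 8 C$ ($n{\left(j,C \right)} = \left(2 + C\right) 8 = 16 + 8 C$)
$D = -18182$ ($D = \left(16 + 8 \cdot 10\right) - 18278 = \left(16 + 80\right) - 18278 = 96 - 18278 = -18182$)
$\frac{98055}{D} = \frac{98055}{-18182} = 98055 \left(- \frac{1}{18182}\right) = - \frac{98055}{18182}$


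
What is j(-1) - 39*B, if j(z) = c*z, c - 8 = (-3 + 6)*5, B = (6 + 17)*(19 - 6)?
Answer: -11684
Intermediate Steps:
B = 299 (B = 23*13 = 299)
c = 23 (c = 8 + (-3 + 6)*5 = 8 + 3*5 = 8 + 15 = 23)
j(z) = 23*z
j(-1) - 39*B = 23*(-1) - 39*299 = -23 - 11661 = -11684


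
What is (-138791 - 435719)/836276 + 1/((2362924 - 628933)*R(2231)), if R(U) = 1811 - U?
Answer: -14942927571017/21751425862740 ≈ -0.68699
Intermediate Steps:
(-138791 - 435719)/836276 + 1/((2362924 - 628933)*R(2231)) = (-138791 - 435719)/836276 + 1/((2362924 - 628933)*(1811 - 1*2231)) = -574510*1/836276 + 1/(1733991*(1811 - 2231)) = -287255/418138 + (1/1733991)/(-420) = -287255/418138 + (1/1733991)*(-1/420) = -287255/418138 - 1/728276220 = -14942927571017/21751425862740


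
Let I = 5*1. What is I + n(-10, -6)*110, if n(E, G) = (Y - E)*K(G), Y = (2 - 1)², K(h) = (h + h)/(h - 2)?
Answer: 1820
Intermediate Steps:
K(h) = 2*h/(-2 + h) (K(h) = (2*h)/(-2 + h) = 2*h/(-2 + h))
Y = 1 (Y = 1² = 1)
n(E, G) = 2*G*(1 - E)/(-2 + G) (n(E, G) = (1 - E)*(2*G/(-2 + G)) = 2*G*(1 - E)/(-2 + G))
I = 5
I + n(-10, -6)*110 = 5 + (2*(-6)*(1 - 1*(-10))/(-2 - 6))*110 = 5 + (2*(-6)*(1 + 10)/(-8))*110 = 5 + (2*(-6)*(-⅛)*11)*110 = 5 + (33/2)*110 = 5 + 1815 = 1820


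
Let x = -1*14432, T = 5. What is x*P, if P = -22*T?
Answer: 1587520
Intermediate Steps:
x = -14432
P = -110 (P = -22*5 = -110)
x*P = -14432*(-110) = 1587520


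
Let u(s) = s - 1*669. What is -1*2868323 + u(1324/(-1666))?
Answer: -2389870998/833 ≈ -2.8690e+6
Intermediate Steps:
u(s) = -669 + s (u(s) = s - 669 = -669 + s)
-1*2868323 + u(1324/(-1666)) = -1*2868323 + (-669 + 1324/(-1666)) = -2868323 + (-669 + 1324*(-1/1666)) = -2868323 + (-669 - 662/833) = -2868323 - 557939/833 = -2389870998/833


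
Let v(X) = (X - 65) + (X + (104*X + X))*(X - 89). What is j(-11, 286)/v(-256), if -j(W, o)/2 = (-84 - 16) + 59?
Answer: 82/9361599 ≈ 8.7592e-6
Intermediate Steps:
j(W, o) = 82 (j(W, o) = -2*((-84 - 16) + 59) = -2*(-100 + 59) = -2*(-41) = 82)
v(X) = -65 + X + 106*X*(-89 + X) (v(X) = (-65 + X) + (X + 105*X)*(-89 + X) = (-65 + X) + (106*X)*(-89 + X) = (-65 + X) + 106*X*(-89 + X) = -65 + X + 106*X*(-89 + X))
j(-11, 286)/v(-256) = 82/(-65 - 9433*(-256) + 106*(-256)**2) = 82/(-65 + 2414848 + 106*65536) = 82/(-65 + 2414848 + 6946816) = 82/9361599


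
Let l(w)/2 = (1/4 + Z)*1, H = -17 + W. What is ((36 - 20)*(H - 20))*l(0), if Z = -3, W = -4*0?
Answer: 3256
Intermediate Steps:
W = 0
H = -17 (H = -17 + 0 = -17)
l(w) = -11/2 (l(w) = 2*((1/4 - 3)*1) = 2*((¼ - 3)*1) = 2*(-11/4*1) = 2*(-11/4) = -11/2)
((36 - 20)*(H - 20))*l(0) = ((36 - 20)*(-17 - 20))*(-11/2) = (16*(-37))*(-11/2) = -592*(-11/2) = 3256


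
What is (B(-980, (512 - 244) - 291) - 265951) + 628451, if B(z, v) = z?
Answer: 361520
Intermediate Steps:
(B(-980, (512 - 244) - 291) - 265951) + 628451 = (-980 - 265951) + 628451 = -266931 + 628451 = 361520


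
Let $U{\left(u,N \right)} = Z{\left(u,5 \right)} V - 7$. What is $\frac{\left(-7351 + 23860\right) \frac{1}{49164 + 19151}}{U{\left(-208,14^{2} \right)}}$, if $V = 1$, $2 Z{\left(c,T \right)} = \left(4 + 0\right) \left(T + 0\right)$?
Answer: $\frac{5503}{68315} \approx 0.080553$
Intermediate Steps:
$Z{\left(c,T \right)} = 2 T$ ($Z{\left(c,T \right)} = \frac{\left(4 + 0\right) \left(T + 0\right)}{2} = \frac{4 T}{2} = 2 T$)
$U{\left(u,N \right)} = 3$ ($U{\left(u,N \right)} = 2 \cdot 5 \cdot 1 - 7 = 10 \cdot 1 - 7 = 10 - 7 = 3$)
$\frac{\left(-7351 + 23860\right) \frac{1}{49164 + 19151}}{U{\left(-208,14^{2} \right)}} = \frac{\left(-7351 + 23860\right) \frac{1}{49164 + 19151}}{3} = \frac{16509}{68315} \cdot \frac{1}{3} = \frac{5503}{68315}$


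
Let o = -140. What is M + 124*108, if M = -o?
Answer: 13532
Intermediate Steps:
M = 140 (M = -1*(-140) = 140)
M + 124*108 = 140 + 124*108 = 140 + 13392 = 13532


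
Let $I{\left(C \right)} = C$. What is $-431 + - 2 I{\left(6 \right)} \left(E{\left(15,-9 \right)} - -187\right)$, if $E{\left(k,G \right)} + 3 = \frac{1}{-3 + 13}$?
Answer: $- \frac{13201}{5} \approx -2640.2$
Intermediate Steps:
$E{\left(k,G \right)} = - \frac{29}{10}$ ($E{\left(k,G \right)} = -3 + \frac{1}{-3 + 13} = -3 + \frac{1}{10} = - \frac{29}{10}$)
$-431 + - 2 I{\left(6 \right)} \left(E{\left(15,-9 \right)} - -187\right) = -431 + \left(-2\right) 6 \left(- \frac{29}{10} - -187\right) = -431 - 12 \left(- \frac{29}{10} + 187\right) = -431 - \frac{11046}{5} = - \frac{13201}{5}$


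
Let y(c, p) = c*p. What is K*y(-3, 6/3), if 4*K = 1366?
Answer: -2049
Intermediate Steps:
K = 683/2 (K = (1/4)*1366 = 683/2 ≈ 341.50)
K*y(-3, 6/3) = 683*(-18/3)/2 = 683*(-3*2)/2 = (683/2)*(-6) = -2049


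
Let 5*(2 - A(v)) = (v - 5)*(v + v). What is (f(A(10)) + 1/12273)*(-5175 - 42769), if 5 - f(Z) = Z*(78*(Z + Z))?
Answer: 29737992159824/12273 ≈ 2.4230e+9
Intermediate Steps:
A(v) = 2 - 2*v*(-5 + v)/5 (A(v) = 2 - (v - 5)*(v + v)/5 = 2 - (-5 + v)*2*v/5 = 2 - 2*v*(-5 + v)/5)
f(Z) = 5 - 156*Z² (f(Z) = 5 - Z*78*(Z + Z) = 5 - Z*78*(2*Z) = 5 - Z*156*Z = 5 - 156*Z²)
(f(A(10)) + 1/12273)*(-5175 - 42769) = ((5 - 156*(2 + 2*10 - ⅖*10²)²) + 1/12273)*(-5175 - 42769) = ((5 - 156*(2 + 20 - ⅖*100)²) + 1/12273)*(-47944) = ((5 - 156*(2 + 20 - 40)²) + 1/12273)*(-47944) = ((5 - 156*(-18)²) + 1/12273)*(-47944) = ((5 - 156*324) + 1/12273)*(-47944) = ((5 - 50544) + 1/12273)*(-47944) = (-50539 + 1/12273)*(-47944) = -620265146/12273*(-47944) = 29737992159824/12273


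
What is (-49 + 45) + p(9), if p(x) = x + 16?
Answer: 21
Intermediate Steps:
p(x) = 16 + x
(-49 + 45) + p(9) = (-49 + 45) + (16 + 9) = -4 + 25 = 21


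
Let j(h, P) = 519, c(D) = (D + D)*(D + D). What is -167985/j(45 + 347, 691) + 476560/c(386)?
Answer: -2080604950/6444077 ≈ -322.87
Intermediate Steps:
c(D) = 4*D² (c(D) = (2*D)*(2*D) = 4*D²)
-167985/j(45 + 347, 691) + 476560/c(386) = -167985/519 + 476560/((4*386²)) = -167985*1/519 + 476560/((4*148996)) = -55995/173 + 476560/595984 = -55995/173 + 476560*(1/595984) = -55995/173 + 29785/37249 = -2080604950/6444077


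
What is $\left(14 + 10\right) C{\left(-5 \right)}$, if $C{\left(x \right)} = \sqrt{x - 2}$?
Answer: $24 i \sqrt{7} \approx 63.498 i$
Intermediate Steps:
$C{\left(x \right)} = \sqrt{-2 + x}$
$\left(14 + 10\right) C{\left(-5 \right)} = \left(14 + 10\right) \sqrt{-2 - 5} = 24 \sqrt{-7} = 24 i \sqrt{7}$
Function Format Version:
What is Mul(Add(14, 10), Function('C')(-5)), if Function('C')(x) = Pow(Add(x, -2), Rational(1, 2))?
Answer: Mul(24, I, Pow(7, Rational(1, 2))) ≈ Mul(63.498, I)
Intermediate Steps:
Function('C')(x) = Pow(Add(-2, x), Rational(1, 2))
Mul(Add(14, 10), Function('C')(-5)) = Mul(Add(14, 10), Pow(Add(-2, -5), Rational(1, 2))) = Mul(24, Pow(-7, Rational(1, 2))) = Mul(24, Mul(I, Pow(7, Rational(1, 2)))) = Mul(24, I, Pow(7, Rational(1, 2)))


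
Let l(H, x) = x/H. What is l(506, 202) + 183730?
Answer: 46483791/253 ≈ 1.8373e+5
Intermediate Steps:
l(506, 202) + 183730 = 202/506 + 183730 = 202*(1/506) + 183730 = 101/253 + 183730 = 46483791/253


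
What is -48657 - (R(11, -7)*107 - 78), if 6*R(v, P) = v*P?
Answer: -283235/6 ≈ -47206.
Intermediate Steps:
R(v, P) = P*v/6 (R(v, P) = (v*P)/6 = (P*v)/6 = P*v/6)
-48657 - (R(11, -7)*107 - 78) = -48657 - (((⅙)*(-7)*11)*107 - 78) = -48657 - (-77/6*107 - 78) = -48657 - (-8239/6 - 78) = -48657 - 1*(-8707/6) = -48657 + 8707/6 = -283235/6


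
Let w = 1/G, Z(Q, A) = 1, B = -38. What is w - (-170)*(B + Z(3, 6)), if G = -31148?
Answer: -195920921/31148 ≈ -6290.0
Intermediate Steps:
w = -1/31148 (w = 1/(-31148) = -1/31148 ≈ -3.2105e-5)
w - (-170)*(B + Z(3, 6)) = -1/31148 - (-170)*(-38 + 1) = -1/31148 - (-170)*(-37) = -1/31148 - 1*6290 = -1/31148 - 6290 = -195920921/31148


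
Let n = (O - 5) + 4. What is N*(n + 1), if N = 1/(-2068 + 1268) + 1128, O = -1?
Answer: -902399/800 ≈ -1128.0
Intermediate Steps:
n = -2 (n = (-1 - 5) + 4 = -6 + 4 = -2)
N = 902399/800 (N = 1/(-800) + 1128 = -1/800 + 1128 = 902399/800 ≈ 1128.0)
N*(n + 1) = 902399*(-2 + 1)/800 = (902399/800)*(-1) = -902399/800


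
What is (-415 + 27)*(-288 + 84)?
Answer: 79152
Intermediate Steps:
(-415 + 27)*(-288 + 84) = -388*(-204) = 79152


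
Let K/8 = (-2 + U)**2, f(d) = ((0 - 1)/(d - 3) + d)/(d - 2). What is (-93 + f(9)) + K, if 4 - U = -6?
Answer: 17651/42 ≈ 420.26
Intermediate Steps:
f(d) = (d - 1/(-3 + d))/(-2 + d) (f(d) = (-1/(-3 + d) + d)/(-2 + d) = (d - 1/(-3 + d))/(-2 + d))
U = 10 (U = 4 - 1*(-6) = 4 + 6 = 10)
K = 512 (K = 8*(-2 + 10)**2 = 8*8**2 = 8*64 = 512)
(-93 + f(9)) + K = (-93 + (-1 + 9**2 - 3*9)/(6 + 9**2 - 5*9)) + 512 = (-93 + (-1 + 81 - 27)/(6 + 81 - 45)) + 512 = (-93 + 53/42) + 512 = -3853/42 + 512 = 17651/42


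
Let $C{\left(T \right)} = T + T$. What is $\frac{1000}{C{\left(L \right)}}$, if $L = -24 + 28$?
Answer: $125$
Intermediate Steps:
$L = 4$
$C{\left(T \right)} = 2 T$
$\frac{1000}{C{\left(L \right)}} = \frac{1000}{2 \cdot 4} = \frac{1000}{8} = 1000 \cdot \frac{1}{8} = 125$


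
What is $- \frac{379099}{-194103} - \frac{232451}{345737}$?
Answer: $\frac{12278444930}{9586941273} \approx 1.2807$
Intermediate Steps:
$- \frac{379099}{-194103} - \frac{232451}{345737} = \left(-379099\right) \left(- \frac{1}{194103}\right) - \frac{232451}{345737} = \frac{54157}{27729} - \frac{232451}{345737} = \frac{12278444930}{9586941273}$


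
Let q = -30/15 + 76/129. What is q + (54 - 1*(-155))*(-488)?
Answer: -13157150/129 ≈ -1.0199e+5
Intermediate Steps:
q = -182/129 (q = -30*1/15 + 76*(1/129) = -2 + 76/129 = -182/129 ≈ -1.4109)
q + (54 - 1*(-155))*(-488) = -182/129 + (54 - 1*(-155))*(-488) = -182/129 + (54 + 155)*(-488) = -182/129 + 209*(-488) = -182/129 - 101992 = -13157150/129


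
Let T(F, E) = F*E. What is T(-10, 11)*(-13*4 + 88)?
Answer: -3960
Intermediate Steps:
T(F, E) = E*F
T(-10, 11)*(-13*4 + 88) = (11*(-10))*(-13*4 + 88) = -110*(-52 + 88) = -110*36 = -3960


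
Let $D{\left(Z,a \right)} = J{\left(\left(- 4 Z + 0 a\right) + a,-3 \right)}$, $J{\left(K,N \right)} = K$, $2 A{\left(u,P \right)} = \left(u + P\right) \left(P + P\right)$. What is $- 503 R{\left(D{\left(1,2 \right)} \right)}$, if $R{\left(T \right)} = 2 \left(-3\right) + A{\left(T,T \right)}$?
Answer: $-1006$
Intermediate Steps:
$A{\left(u,P \right)} = P \left(P + u\right)$ ($A{\left(u,P \right)} = \frac{\left(u + P\right) \left(P + P\right)}{2} = \frac{\left(P + u\right) 2 P}{2} = \frac{2 P \left(P + u\right)}{2} = P \left(P + u\right)$)
$D{\left(Z,a \right)} = a - 4 Z$ ($D{\left(Z,a \right)} = \left(- 4 Z + 0 a\right) + a = \left(- 4 Z + 0\right) + a = - 4 Z + a = a - 4 Z$)
$R{\left(T \right)} = -6 + 2 T^{2}$ ($R{\left(T \right)} = 2 \left(-3\right) + T \left(T + T\right) = -6 + T 2 T = -6 + 2 T^{2}$)
$- 503 R{\left(D{\left(1,2 \right)} \right)} = - 503 \left(-6 + 2 \left(2 - 4\right)^{2}\right) = - 503 \left(-6 + 2 \left(-2\right)^{2}\right) = - 503 \left(-6 + 2 \cdot 4\right) = - 503 \left(-6 + 8\right) = \left(-503\right) 2 = -1006$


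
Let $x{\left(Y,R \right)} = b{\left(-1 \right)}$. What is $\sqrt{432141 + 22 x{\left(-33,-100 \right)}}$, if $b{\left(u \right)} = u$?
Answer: $\sqrt{432119} \approx 657.36$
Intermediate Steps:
$x{\left(Y,R \right)} = -1$
$\sqrt{432141 + 22 x{\left(-33,-100 \right)}} = \sqrt{432141 + 22 \left(-1\right)} = \sqrt{432141 - 22} = \sqrt{432119}$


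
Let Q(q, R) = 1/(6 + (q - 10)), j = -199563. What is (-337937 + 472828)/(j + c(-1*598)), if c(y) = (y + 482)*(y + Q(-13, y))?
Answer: -2293147/2213199 ≈ -1.0361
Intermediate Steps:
Q(q, R) = 1/(-4 + q) (Q(q, R) = 1/(6 + (-10 + q)) = 1/(-4 + q))
c(y) = (482 + y)*(-1/17 + y) (c(y) = (y + 482)*(y + 1/(-4 - 13)) = (482 + y)*(y + 1/(-17)) = (482 + y)*(y - 1/17) = (482 + y)*(-1/17 + y))
(-337937 + 472828)/(j + c(-1*598)) = (-337937 + 472828)/(-199563 + (-482/17 + (-1*598)² + 8193*(-1*598)/17)) = 134891/(-199563 + (-482/17 + (-598)² + (8193/17)*(-598))) = 134891/(-199563 + (-482/17 + 357604 - 4899414/17)) = 134891/(-199563 + 1179372/17) = 134891/(-2213199/17) = 134891*(-17/2213199) = -2293147/2213199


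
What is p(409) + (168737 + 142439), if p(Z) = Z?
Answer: 311585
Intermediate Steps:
p(409) + (168737 + 142439) = 409 + (168737 + 142439) = 409 + 311176 = 311585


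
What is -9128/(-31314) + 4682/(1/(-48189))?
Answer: -3532546395422/15657 ≈ -2.2562e+8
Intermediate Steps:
-9128/(-31314) + 4682/(1/(-48189)) = -9128*(-1/31314) + 4682/(-1/48189) = 4564/15657 + 4682*(-48189) = 4564/15657 - 225620898 = -3532546395422/15657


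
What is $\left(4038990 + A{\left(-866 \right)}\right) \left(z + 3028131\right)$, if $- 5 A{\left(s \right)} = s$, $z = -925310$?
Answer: $\frac{42468185996936}{5} \approx 8.4936 \cdot 10^{12}$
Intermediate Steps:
$A{\left(s \right)} = - \frac{s}{5}$
$\left(4038990 + A{\left(-866 \right)}\right) \left(z + 3028131\right) = \left(4038990 - - \frac{866}{5}\right) \left(-925310 + 3028131\right) = \left(4038990 + \frac{866}{5}\right) 2102821 = \frac{20195816}{5} \cdot 2102821 = \frac{42468185996936}{5}$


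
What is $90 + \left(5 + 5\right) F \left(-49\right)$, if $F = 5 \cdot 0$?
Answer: $90$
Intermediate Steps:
$F = 0$
$90 + \left(5 + 5\right) F \left(-49\right) = 90 + \left(5 + 5\right) 0 \left(-49\right) = 90 + 10 \cdot 0 \left(-49\right) = 90 + 0 \left(-49\right) = 90 + 0 = 90$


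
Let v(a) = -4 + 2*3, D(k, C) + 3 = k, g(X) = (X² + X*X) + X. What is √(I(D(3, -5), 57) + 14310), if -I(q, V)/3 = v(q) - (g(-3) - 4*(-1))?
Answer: √14361 ≈ 119.84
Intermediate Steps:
g(X) = X + 2*X² (g(X) = (X² + X²) + X = 2*X² + X = X + 2*X²)
D(k, C) = -3 + k
v(a) = 2 (v(a) = -4 + 6 = 2)
I(q, V) = 51 (I(q, V) = -3*(2 - (-3*(1 + 2*(-3)) - 4*(-1))) = -3*(2 - (-3*(1 - 6) + 4)) = -3*(2 - (-3*(-5) + 4)) = -3*(2 - (15 + 4)) = -3*(2 - 1*19) = -3*(2 - 19) = -3*(-17) = 51)
√(I(D(3, -5), 57) + 14310) = √(51 + 14310) = √14361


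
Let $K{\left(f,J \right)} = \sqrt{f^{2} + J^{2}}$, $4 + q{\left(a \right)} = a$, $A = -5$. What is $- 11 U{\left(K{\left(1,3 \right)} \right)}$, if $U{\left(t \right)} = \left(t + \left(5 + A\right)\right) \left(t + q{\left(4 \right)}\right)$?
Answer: $-110$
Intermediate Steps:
$q{\left(a \right)} = -4 + a$
$K{\left(f,J \right)} = \sqrt{J^{2} + f^{2}}$
$U{\left(t \right)} = t^{2}$ ($U{\left(t \right)} = \left(t + \left(5 - 5\right)\right) \left(t + \left(-4 + 4\right)\right) = \left(t + 0\right) \left(t + 0\right) = t t = t^{2}$)
$- 11 U{\left(K{\left(1,3 \right)} \right)} = - 11 \left(\sqrt{3^{2} + 1^{2}}\right)^{2} = - 11 \left(\sqrt{9 + 1}\right)^{2} = - 11 \left(\sqrt{10}\right)^{2} = \left(-11\right) 10 = -110$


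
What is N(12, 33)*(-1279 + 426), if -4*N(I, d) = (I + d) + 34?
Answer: 67387/4 ≈ 16847.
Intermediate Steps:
N(I, d) = -17/2 - I/4 - d/4 (N(I, d) = -((I + d) + 34)/4 = -(34 + I + d)/4 = -17/2 - I/4 - d/4)
N(12, 33)*(-1279 + 426) = (-17/2 - 1/4*12 - 1/4*33)*(-1279 + 426) = (-17/2 - 3 - 33/4)*(-853) = -79/4*(-853) = 67387/4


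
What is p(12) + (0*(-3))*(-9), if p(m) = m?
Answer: 12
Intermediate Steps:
p(12) + (0*(-3))*(-9) = 12 + (0*(-3))*(-9) = 12 + 0*(-9) = 12 + 0 = 12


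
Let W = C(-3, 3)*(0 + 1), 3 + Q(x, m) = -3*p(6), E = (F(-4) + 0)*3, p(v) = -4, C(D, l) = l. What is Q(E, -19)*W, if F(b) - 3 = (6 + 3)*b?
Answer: 27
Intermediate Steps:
F(b) = 3 + 9*b (F(b) = 3 + (6 + 3)*b = 3 + 9*b)
E = -99 (E = ((3 + 9*(-4)) + 0)*3 = ((3 - 36) + 0)*3 = (-33 + 0)*3 = -33*3 = -99)
Q(x, m) = 9 (Q(x, m) = -3 - 3*(-4) = -3 + 12 = 9)
W = 3 (W = 3*(0 + 1) = 3*1 = 3)
Q(E, -19)*W = 9*3 = 27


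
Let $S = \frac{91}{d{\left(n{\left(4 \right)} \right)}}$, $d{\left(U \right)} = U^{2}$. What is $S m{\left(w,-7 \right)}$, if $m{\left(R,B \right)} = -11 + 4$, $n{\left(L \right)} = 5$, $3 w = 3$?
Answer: $- \frac{637}{25} \approx -25.48$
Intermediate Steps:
$w = 1$ ($w = \frac{1}{3} \cdot 3 = 1$)
$m{\left(R,B \right)} = -7$
$S = \frac{91}{25}$ ($S = \frac{91}{5^{2}} = \frac{91}{25} \approx 3.64$)
$S m{\left(w,-7 \right)} = \frac{91}{25} \left(-7\right) = - \frac{637}{25}$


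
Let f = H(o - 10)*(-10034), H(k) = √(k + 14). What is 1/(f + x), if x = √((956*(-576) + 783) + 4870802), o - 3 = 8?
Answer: 1/(√4320929 - 10034*√15) ≈ -2.7187e-5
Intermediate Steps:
o = 11 (o = 3 + 8 = 11)
H(k) = √(14 + k)
f = -10034*√15 (f = √(14 + (11 - 10))*(-10034) = √(14 + 1)*(-10034) = √15*(-10034) = -10034*√15 ≈ -38862.)
x = √4320929 (x = √((-550656 + 783) + 4870802) = √(-549873 + 4870802) = √4320929 ≈ 2078.7)
1/(f + x) = 1/(-10034*√15 + √4320929) = 1/(√4320929 - 10034*√15)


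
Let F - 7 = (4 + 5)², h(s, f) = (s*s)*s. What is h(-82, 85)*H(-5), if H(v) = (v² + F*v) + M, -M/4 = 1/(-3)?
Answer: 684247688/3 ≈ 2.2808e+8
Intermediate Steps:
h(s, f) = s³ (h(s, f) = s²*s = s³)
F = 88 (F = 7 + (4 + 5)² = 7 + 9² = 7 + 81 = 88)
M = 4/3 (M = -4/(-3) = -4*(-⅓) = 4/3 ≈ 1.3333)
H(v) = 4/3 + v² + 88*v (H(v) = (v² + 88*v) + 4/3 = 4/3 + v² + 88*v)
h(-82, 85)*H(-5) = (-82)³*(4/3 + (-5)² + 88*(-5)) = -551368*(4/3 + 25 - 440) = -551368*(-1241/3) = 684247688/3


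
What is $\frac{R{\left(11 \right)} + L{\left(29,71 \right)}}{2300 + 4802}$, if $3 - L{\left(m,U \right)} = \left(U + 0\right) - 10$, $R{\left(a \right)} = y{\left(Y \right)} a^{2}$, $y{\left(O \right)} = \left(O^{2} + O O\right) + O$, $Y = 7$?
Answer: $\frac{12647}{7102} \approx 1.7808$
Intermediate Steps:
$y{\left(O \right)} = O + 2 O^{2}$ ($y{\left(O \right)} = \left(O^{2} + O^{2}\right) + O = 2 O^{2} + O = O + 2 O^{2}$)
$R{\left(a \right)} = 105 a^{2}$ ($R{\left(a \right)} = 7 \left(1 + 2 \cdot 7\right) a^{2} = 7 \left(1 + 14\right) a^{2} = 7 \cdot 15 a^{2} = 105 a^{2}$)
$L{\left(m,U \right)} = 13 - U$ ($L{\left(m,U \right)} = 3 - \left(\left(U + 0\right) - 10\right) = 3 - \left(U - 10\right) = 3 - \left(-10 + U\right) = 13 - U$)
$\frac{R{\left(11 \right)} + L{\left(29,71 \right)}}{2300 + 4802} = \frac{105 \cdot 11^{2} + \left(13 - 71\right)}{2300 + 4802} = \frac{105 \cdot 121 + \left(13 - 71\right)}{7102} = \left(12705 - 58\right) \frac{1}{7102} = 12647 \cdot \frac{1}{7102} = \frac{12647}{7102}$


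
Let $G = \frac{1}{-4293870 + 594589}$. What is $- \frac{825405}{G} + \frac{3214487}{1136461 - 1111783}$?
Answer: $\frac{75351929427454277}{24678} \approx 3.0534 \cdot 10^{12}$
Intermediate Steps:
$G = - \frac{1}{3699281}$ ($G = \frac{1}{-3699281} = - \frac{1}{3699281} \approx -2.7032 \cdot 10^{-7}$)
$- \frac{825405}{G} + \frac{3214487}{1136461 - 1111783} = - \frac{825405}{- \frac{1}{3699281}} + \frac{3214487}{1136461 - 1111783} = \left(-825405\right) \left(-3699281\right) + \frac{3214487}{1136461 - 1111783} = 3053405033805 + \frac{3214487}{24678} = \frac{75351929427454277}{24678}$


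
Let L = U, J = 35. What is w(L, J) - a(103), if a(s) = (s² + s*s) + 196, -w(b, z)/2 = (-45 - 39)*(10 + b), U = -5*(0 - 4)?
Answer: -16374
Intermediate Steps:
U = 20 (U = -5*(-4) = 20)
L = 20
w(b, z) = 1680 + 168*b (w(b, z) = -2*(-45 - 39)*(10 + b) = -(-168)*(10 + b) = -2*(-840 - 84*b) = 1680 + 168*b)
a(s) = 196 + 2*s² (a(s) = (s² + s²) + 196 = 2*s² + 196 = 196 + 2*s²)
w(L, J) - a(103) = (1680 + 168*20) - (196 + 2*103²) = (1680 + 3360) - (196 + 2*10609) = 5040 - (196 + 21218) = 5040 - 1*21414 = 5040 - 21414 = -16374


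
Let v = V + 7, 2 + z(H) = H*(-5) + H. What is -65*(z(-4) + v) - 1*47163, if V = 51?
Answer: -51843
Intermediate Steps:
z(H) = -2 - 4*H (z(H) = -2 + (H*(-5) + H) = -2 + (-5*H + H) = -2 - 4*H)
v = 58 (v = 51 + 7 = 58)
-65*(z(-4) + v) - 1*47163 = -65*((-2 - 4*(-4)) + 58) - 1*47163 = -65*((-2 + 16) + 58) - 47163 = -65*(14 + 58) - 47163 = -65*72 - 47163 = -4680 - 47163 = -51843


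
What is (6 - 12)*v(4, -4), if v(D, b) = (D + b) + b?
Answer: 24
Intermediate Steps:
v(D, b) = D + 2*b
(6 - 12)*v(4, -4) = (6 - 12)*(4 + 2*(-4)) = -6*(4 - 8) = -6*(-4) = 24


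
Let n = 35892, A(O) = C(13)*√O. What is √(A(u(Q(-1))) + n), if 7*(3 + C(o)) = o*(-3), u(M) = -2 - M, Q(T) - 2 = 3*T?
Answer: 2*√(439677 - 105*I)/7 ≈ 189.45 - 0.022622*I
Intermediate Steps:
Q(T) = 2 + 3*T
C(o) = -3 - 3*o/7 (C(o) = -3 + (o*(-3))/7 = -3 + (-3*o)/7 = -3 - 3*o/7)
A(O) = -60*√O/7 (A(O) = (-3 - 3/7*13)*√O = (-3 - 39/7)*√O = -60*√O/7)
√(A(u(Q(-1))) + n) = √(-60*√(-2 - (2 + 3*(-1)))/7 + 35892) = √(-60*√(-2 - (2 - 3))/7 + 35892) = √(-60*√(-2 - 1*(-1))/7 + 35892) = √(-60*√(-2 + 1)/7 + 35892) = √(-60*I/7 + 35892) = √(35892 - 60*I/7)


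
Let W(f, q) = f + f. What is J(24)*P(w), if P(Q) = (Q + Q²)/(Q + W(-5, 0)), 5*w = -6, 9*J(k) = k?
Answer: -2/35 ≈ -0.057143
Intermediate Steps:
J(k) = k/9
W(f, q) = 2*f
w = -6/5 (w = (⅕)*(-6) = -6/5 ≈ -1.2000)
P(Q) = (Q + Q²)/(-10 + Q) (P(Q) = (Q + Q²)/(Q + 2*(-5)) = (Q + Q²)/(Q - 10) = (Q + Q²)/(-10 + Q))
J(24)*P(w) = ((⅑)*24)*(-6*(1 - 6/5)/(5*(-10 - 6/5))) = 8*(-6/5*(-⅕)/(-56/5))/3 = 8*(-6/5*(-5/56)*(-⅕))/3 = (8/3)*(-3/140) = -2/35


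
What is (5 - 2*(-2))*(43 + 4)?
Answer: 423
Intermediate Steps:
(5 - 2*(-2))*(43 + 4) = (5 + 4)*47 = 9*47 = 423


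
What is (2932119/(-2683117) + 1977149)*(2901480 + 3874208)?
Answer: 35944477102285334032/2683117 ≈ 1.3397e+13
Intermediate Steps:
(2932119/(-2683117) + 1977149)*(2901480 + 3874208) = (2932119*(-1/2683117) + 1977149)*6775688 = (-2932119/2683117 + 1977149)*6775688 = (5304919161314/2683117)*6775688 = 35944477102285334032/2683117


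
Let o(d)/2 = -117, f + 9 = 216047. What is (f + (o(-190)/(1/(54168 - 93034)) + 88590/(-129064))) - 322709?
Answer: 580011829341/64532 ≈ 8.9880e+6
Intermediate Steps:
f = 216038 (f = -9 + 216047 = 216038)
o(d) = -234 (o(d) = 2*(-117) = -234)
(f + (o(-190)/(1/(54168 - 93034)) + 88590/(-129064))) - 322709 = (216038 + (-234/(1/(54168 - 93034)) + 88590/(-129064))) - 322709 = (216038 + (-234/(1/(-38866)) + 88590*(-1/129064))) - 322709 = (216038 + (-234/(-1/38866) - 44295/64532)) - 322709 = (216038 + (-234*(-38866) - 44295/64532)) - 322709 = (216038 + (9094644 - 44295/64532)) - 322709 = (216038 + 586895522313/64532) - 322709 = 600836886529/64532 - 322709 = 580011829341/64532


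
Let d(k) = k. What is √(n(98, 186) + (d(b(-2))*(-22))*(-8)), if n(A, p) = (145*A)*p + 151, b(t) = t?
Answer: 3*√293651 ≈ 1625.7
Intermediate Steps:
n(A, p) = 151 + 145*A*p (n(A, p) = 145*A*p + 151 = 151 + 145*A*p)
√(n(98, 186) + (d(b(-2))*(-22))*(-8)) = √((151 + 145*98*186) - 2*(-22)*(-8)) = √((151 + 2643060) + 44*(-8)) = √(2643211 - 352) = √2642859 = 3*√293651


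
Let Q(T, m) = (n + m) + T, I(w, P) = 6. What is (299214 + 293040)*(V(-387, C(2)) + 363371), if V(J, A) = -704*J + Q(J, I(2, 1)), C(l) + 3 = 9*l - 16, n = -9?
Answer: 376335366966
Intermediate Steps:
C(l) = -19 + 9*l (C(l) = -3 + (9*l - 16) = -3 + (-16 + 9*l) = -19 + 9*l)
Q(T, m) = -9 + T + m (Q(T, m) = (-9 + m) + T = -9 + T + m)
V(J, A) = -3 - 703*J (V(J, A) = -704*J + (-9 + J + 6) = -704*J + (-3 + J) = -3 - 703*J)
(299214 + 293040)*(V(-387, C(2)) + 363371) = (299214 + 293040)*((-3 - 703*(-387)) + 363371) = 592254*((-3 + 272061) + 363371) = 592254*(272058 + 363371) = 592254*635429 = 376335366966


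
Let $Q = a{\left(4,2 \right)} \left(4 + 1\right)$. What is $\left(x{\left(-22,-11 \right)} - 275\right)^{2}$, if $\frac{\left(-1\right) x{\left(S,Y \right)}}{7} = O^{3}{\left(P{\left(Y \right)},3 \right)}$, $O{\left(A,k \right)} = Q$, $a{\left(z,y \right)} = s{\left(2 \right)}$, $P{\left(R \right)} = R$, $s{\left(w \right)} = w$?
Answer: $52925625$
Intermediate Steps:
$a{\left(z,y \right)} = 2$
$Q = 10$ ($Q = 2 \left(4 + 1\right) = 2 \cdot 5 = 10$)
$O{\left(A,k \right)} = 10$
$x{\left(S,Y \right)} = -7000$ ($x{\left(S,Y \right)} = - 7 \cdot 10^{3} = \left(-7\right) 1000 = -7000$)
$\left(x{\left(-22,-11 \right)} - 275\right)^{2} = \left(-7000 - 275\right)^{2} = \left(-7275\right)^{2} = 52925625$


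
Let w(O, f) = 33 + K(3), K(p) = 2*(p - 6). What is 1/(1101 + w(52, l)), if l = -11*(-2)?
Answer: 1/1128 ≈ 0.00088653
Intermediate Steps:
K(p) = -12 + 2*p (K(p) = 2*(-6 + p) = -12 + 2*p)
l = 22
w(O, f) = 27 (w(O, f) = 33 + (-12 + 2*3) = 33 + (-12 + 6) = 33 - 6 = 27)
1/(1101 + w(52, l)) = 1/(1101 + 27) = 1/1128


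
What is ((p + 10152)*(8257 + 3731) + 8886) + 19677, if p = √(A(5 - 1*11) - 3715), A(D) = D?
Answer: 121730739 + 731268*I ≈ 1.2173e+8 + 7.3127e+5*I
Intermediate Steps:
p = 61*I (p = √((5 - 1*11) - 3715) = √((5 - 11) - 3715) = √(-6 - 3715) = √(-3721) = 61*I ≈ 61.0*I)
((p + 10152)*(8257 + 3731) + 8886) + 19677 = ((61*I + 10152)*(8257 + 3731) + 8886) + 19677 = ((10152 + 61*I)*11988 + 8886) + 19677 = ((121702176 + 731268*I) + 8886) + 19677 = (121711062 + 731268*I) + 19677 = 121730739 + 731268*I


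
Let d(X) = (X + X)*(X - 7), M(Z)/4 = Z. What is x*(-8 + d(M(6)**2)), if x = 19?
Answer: 12454120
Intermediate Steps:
M(Z) = 4*Z
d(X) = 2*X*(-7 + X) (d(X) = (2*X)*(-7 + X) = 2*X*(-7 + X))
x*(-8 + d(M(6)**2)) = 19*(-8 + 2*(4*6)**2*(-7 + (4*6)**2)) = 19*(-8 + 2*24**2*(-7 + 24**2)) = 19*(-8 + 2*576*(-7 + 576)) = 19*(-8 + 2*576*569) = 19*(-8 + 655488) = 19*655480 = 12454120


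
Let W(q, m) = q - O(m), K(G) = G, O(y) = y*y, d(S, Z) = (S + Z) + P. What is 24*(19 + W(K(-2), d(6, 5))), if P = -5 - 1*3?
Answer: 192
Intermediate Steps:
P = -8 (P = -5 - 3 = -8)
d(S, Z) = -8 + S + Z (d(S, Z) = (S + Z) - 8 = -8 + S + Z)
O(y) = y**2
W(q, m) = q - m**2
24*(19 + W(K(-2), d(6, 5))) = 24*(19 + (-2 - (-8 + 6 + 5)**2)) = 24*(19 + (-2 - 1*3**2)) = 24*(19 + (-2 - 1*9)) = 24*(19 + (-2 - 9)) = 24*(19 - 11) = 24*8 = 192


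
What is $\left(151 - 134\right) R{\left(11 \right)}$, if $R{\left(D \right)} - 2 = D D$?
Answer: $2091$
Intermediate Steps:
$R{\left(D \right)} = 2 + D^{2}$ ($R{\left(D \right)} = 2 + D D = 2 + D^{2}$)
$\left(151 - 134\right) R{\left(11 \right)} = \left(151 - 134\right) \left(2 + 11^{2}\right) = 17 \left(2 + 121\right) = 17 \cdot 123 = 2091$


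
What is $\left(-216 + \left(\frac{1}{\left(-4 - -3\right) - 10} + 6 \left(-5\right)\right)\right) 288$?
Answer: $- \frac{779616}{11} \approx -70874.0$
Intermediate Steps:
$\left(-216 + \left(\frac{1}{\left(-4 - -3\right) - 10} + 6 \left(-5\right)\right)\right) 288 = \left(-216 - \left(30 - \frac{1}{\left(-4 + \left(-2 + 5\right)\right) - 10}\right)\right) 288 = \left(-216 - \left(30 - \frac{1}{\left(-4 + 3\right) - 10}\right)\right) 288 = \left(-216 - \left(30 - \frac{1}{-1 - 10}\right)\right) 288 = \left(-216 - \left(30 - \frac{1}{-11}\right)\right) 288 = \left(-216 - \frac{331}{11}\right) 288 = \left(- \frac{2707}{11}\right) 288 = - \frac{779616}{11}$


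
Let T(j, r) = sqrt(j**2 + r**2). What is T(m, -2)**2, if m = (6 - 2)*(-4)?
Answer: 260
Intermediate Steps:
m = -16 (m = 4*(-4) = -16)
T(m, -2)**2 = (sqrt((-16)**2 + (-2)**2))**2 = (sqrt(256 + 4))**2 = (sqrt(260))**2 = (2*sqrt(65))**2 = 260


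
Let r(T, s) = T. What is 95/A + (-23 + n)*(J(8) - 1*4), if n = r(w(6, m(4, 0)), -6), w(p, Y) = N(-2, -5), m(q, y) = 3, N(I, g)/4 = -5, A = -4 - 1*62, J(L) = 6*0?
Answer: 11257/66 ≈ 170.56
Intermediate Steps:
J(L) = 0
A = -66 (A = -4 - 62 = -66)
N(I, g) = -20 (N(I, g) = 4*(-5) = -20)
w(p, Y) = -20
n = -20
95/A + (-23 + n)*(J(8) - 1*4) = 95/(-66) + (-23 - 20)*(0 - 1*4) = 95*(-1/66) - 43*(0 - 4) = -95/66 - 43*(-4) = -95/66 + 172 = 11257/66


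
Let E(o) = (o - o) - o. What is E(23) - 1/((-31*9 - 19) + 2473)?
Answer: -50026/2175 ≈ -23.000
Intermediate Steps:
E(o) = -o (E(o) = 0 - o = -o)
E(23) - 1/((-31*9 - 19) + 2473) = -1*23 - 1/((-31*9 - 19) + 2473) = -23 - 1/((-279 - 19) + 2473) = -23 - 1/(-298 + 2473) = -23 - 1/2175 = -50026/2175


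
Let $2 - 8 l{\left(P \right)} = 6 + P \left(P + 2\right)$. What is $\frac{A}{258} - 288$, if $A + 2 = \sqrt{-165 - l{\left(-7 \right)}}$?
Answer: $- \frac{37153}{129} + \frac{i \sqrt{2562}}{1032} \approx -288.01 + 0.049047 i$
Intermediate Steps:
$l{\left(P \right)} = - \frac{1}{2} - \frac{P \left(2 + P\right)}{8}$ ($l{\left(P \right)} = \frac{1}{4} - \frac{6 + P \left(P + 2\right)}{8} = \frac{1}{4} - \frac{6 + P \left(2 + P\right)}{8} = \frac{1}{4} - \left(\frac{3}{4} + \frac{P \left(2 + P\right)}{8}\right) = - \frac{1}{2} - \frac{P \left(2 + P\right)}{8}$)
$A = -2 + \frac{i \sqrt{2562}}{4}$ ($A = -2 + \sqrt{-165 - \left(- \frac{1}{2} - - \frac{7}{4} - \frac{\left(-7\right)^{2}}{8}\right)} = -2 + \sqrt{-165 - \left(- \frac{1}{2} + \frac{7}{4} - \frac{49}{8}\right)} = -2 + \sqrt{-165 - - \frac{39}{8}} = -2 + \sqrt{-165 + \frac{39}{8}} = -2 + \sqrt{- \frac{1281}{8}} = -2 + \frac{i \sqrt{2562}}{4} \approx -2.0 + 12.654 i$)
$\frac{A}{258} - 288 = \frac{-2 + \frac{i \sqrt{2562}}{4}}{258} - 288 = \left(-2 + \frac{i \sqrt{2562}}{4}\right) \frac{1}{258} - 288 = \left(- \frac{1}{129} + \frac{i \sqrt{2562}}{1032}\right) - 288 = - \frac{37153}{129} + \frac{i \sqrt{2562}}{1032}$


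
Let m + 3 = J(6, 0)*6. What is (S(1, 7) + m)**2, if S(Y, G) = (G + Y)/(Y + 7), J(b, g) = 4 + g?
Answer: 484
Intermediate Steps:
S(Y, G) = (G + Y)/(7 + Y)
m = 21 (m = -3 + (4 + 0)*6 = -3 + 4*6 = -3 + 24 = 21)
(S(1, 7) + m)**2 = ((7 + 1)/(7 + 1) + 21)**2 = (8/8 + 21)**2 = ((1/8)*8 + 21)**2 = (1 + 21)**2 = 22**2 = 484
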